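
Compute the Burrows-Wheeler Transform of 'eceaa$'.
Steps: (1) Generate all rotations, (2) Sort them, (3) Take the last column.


Rotations (sorted):
  0: $eceaa -> last char: a
  1: a$ecea -> last char: a
  2: aa$ece -> last char: e
  3: ceaa$e -> last char: e
  4: eaa$ec -> last char: c
  5: eceaa$ -> last char: $


BWT = aaeec$


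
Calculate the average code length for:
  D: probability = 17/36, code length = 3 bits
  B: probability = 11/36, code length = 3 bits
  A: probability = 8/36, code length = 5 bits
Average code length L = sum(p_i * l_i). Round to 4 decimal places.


Weighted contributions p_i * l_i:
  D: (17/36) * 3 = 51/36
  B: (11/36) * 3 = 33/36
  A: (8/36) * 5 = 40/36
Sum = (51 + 33 + 40)/36 = 124/36

L = 124/36 = 3.4444 bits/symbol


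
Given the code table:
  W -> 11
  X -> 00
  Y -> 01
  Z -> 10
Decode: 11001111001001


Decoding:
11 -> W
00 -> X
11 -> W
11 -> W
00 -> X
10 -> Z
01 -> Y


Result: WXWWXZY


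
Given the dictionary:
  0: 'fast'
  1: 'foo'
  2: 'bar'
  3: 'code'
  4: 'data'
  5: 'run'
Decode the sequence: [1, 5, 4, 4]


Look up each index in the dictionary:
  1 -> 'foo'
  5 -> 'run'
  4 -> 'data'
  4 -> 'data'

Decoded: "foo run data data"


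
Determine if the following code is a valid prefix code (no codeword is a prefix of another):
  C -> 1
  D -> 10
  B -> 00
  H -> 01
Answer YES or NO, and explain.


Checking each pair (does one codeword prefix another?):
  C='1' vs D='10': prefix -- VIOLATION

NO -- this is NOT a valid prefix code. C (1) is a prefix of D (10).


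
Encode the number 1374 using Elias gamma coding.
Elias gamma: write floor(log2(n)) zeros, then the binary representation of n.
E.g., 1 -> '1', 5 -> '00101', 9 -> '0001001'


num_bits = floor(log2(1374)) + 1 = 11
leading_zeros = num_bits - 1 = 10
binary(1374) = 10101011110

Elias gamma(1374) = '0000000000' + '10101011110' = 000000000010101011110 (21 bits)


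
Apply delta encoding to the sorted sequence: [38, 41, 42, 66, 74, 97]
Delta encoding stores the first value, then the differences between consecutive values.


First value: 38
Deltas:
  41 - 38 = 3
  42 - 41 = 1
  66 - 42 = 24
  74 - 66 = 8
  97 - 74 = 23


Delta encoded: [38, 3, 1, 24, 8, 23]


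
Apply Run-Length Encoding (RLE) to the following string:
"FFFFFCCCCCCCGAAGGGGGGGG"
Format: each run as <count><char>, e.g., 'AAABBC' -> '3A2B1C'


Scanning runs left to right:
  i=0: run of 'F' x 5 -> '5F'
  i=5: run of 'C' x 7 -> '7C'
  i=12: run of 'G' x 1 -> '1G'
  i=13: run of 'A' x 2 -> '2A'
  i=15: run of 'G' x 8 -> '8G'

RLE = 5F7C1G2A8G


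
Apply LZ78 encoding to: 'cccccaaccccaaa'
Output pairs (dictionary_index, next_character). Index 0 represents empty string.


LZ78 encoding steps:
Dictionary: {0: ''}
Step 1: w='' (idx 0), next='c' -> output (0, 'c'), add 'c' as idx 1
Step 2: w='c' (idx 1), next='c' -> output (1, 'c'), add 'cc' as idx 2
Step 3: w='cc' (idx 2), next='a' -> output (2, 'a'), add 'cca' as idx 3
Step 4: w='' (idx 0), next='a' -> output (0, 'a'), add 'a' as idx 4
Step 5: w='cc' (idx 2), next='c' -> output (2, 'c'), add 'ccc' as idx 5
Step 6: w='c' (idx 1), next='a' -> output (1, 'a'), add 'ca' as idx 6
Step 7: w='a' (idx 4), next='a' -> output (4, 'a'), add 'aa' as idx 7


Encoded: [(0, 'c'), (1, 'c'), (2, 'a'), (0, 'a'), (2, 'c'), (1, 'a'), (4, 'a')]


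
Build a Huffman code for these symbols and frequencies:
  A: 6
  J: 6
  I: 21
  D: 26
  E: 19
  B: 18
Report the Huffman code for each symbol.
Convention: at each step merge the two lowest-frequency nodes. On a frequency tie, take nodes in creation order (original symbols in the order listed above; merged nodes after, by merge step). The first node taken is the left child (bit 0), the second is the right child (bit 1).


Huffman tree construction:
Step 1: Merge A(6) + J(6) = 12
Step 2: Merge (A+J)(12) + B(18) = 30
Step 3: Merge E(19) + I(21) = 40
Step 4: Merge D(26) + ((A+J)+B)(30) = 56
Step 5: Merge (E+I)(40) + (D+((A+J)+B))(56) = 96
Read each symbol's code off the tree from the root (left child = 0, right child = 1).

Codes:
  A: 1100 (length 4)
  J: 1101 (length 4)
  I: 01 (length 2)
  D: 10 (length 2)
  E: 00 (length 2)
  B: 111 (length 3)
Average code length: 234/96 = 2.4375 bits/symbol


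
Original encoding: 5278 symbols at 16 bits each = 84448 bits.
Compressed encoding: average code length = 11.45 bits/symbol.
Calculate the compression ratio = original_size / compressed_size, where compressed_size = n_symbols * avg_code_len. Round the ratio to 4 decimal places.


original_size = n_symbols * orig_bits = 5278 * 16 = 84448 bits
compressed_size = n_symbols * avg_code_len = 5278 * 11.45 = 60433.1 bits
ratio = original_size / compressed_size = 84448 / 60433.1 = 1.3974

Compression ratio = 1.3974


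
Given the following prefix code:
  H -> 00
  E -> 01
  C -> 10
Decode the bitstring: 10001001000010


Decoding step by step:
Bits 10 -> C
Bits 00 -> H
Bits 10 -> C
Bits 01 -> E
Bits 00 -> H
Bits 00 -> H
Bits 10 -> C


Decoded message: CHCEHHC


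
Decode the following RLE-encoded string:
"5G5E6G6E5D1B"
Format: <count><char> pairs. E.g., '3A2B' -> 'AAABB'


Expanding each <count><char> pair:
  5G -> 'GGGGG'
  5E -> 'EEEEE'
  6G -> 'GGGGGG'
  6E -> 'EEEEEE'
  5D -> 'DDDDD'
  1B -> 'B'

Decoded = GGGGGEEEEEGGGGGGEEEEEEDDDDDB


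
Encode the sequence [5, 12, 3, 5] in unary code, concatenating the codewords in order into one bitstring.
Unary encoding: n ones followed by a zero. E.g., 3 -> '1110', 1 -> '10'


Encode each number as n ones followed by a terminating 0:
  5 -> 111110 (6 bits)
  12 -> 1111111111110 (13 bits)
  3 -> 1110 (4 bits)
  5 -> 111110 (6 bits)
Total length = 6 + 13 + 4 + 6 = 29 bits.

Unary([5, 12, 3, 5]) = 11111011111111111101110111110 (29 bits)


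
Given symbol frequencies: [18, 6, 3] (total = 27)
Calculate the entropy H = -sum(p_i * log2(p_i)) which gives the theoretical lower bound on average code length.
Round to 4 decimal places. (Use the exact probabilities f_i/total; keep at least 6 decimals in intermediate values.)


Per-symbol terms -p_i * log2(p_i) with p_i = f_i/27:
  p = 18/27 = 0.666667: log2(p) = -0.584963, -p*log2(p) = 0.389975
  p = 6/27 = 0.222222: log2(p) = -2.169925, -p*log2(p) = 0.482206
  p = 3/27 = 0.111111: log2(p) = -3.169925, -p*log2(p) = 0.352214
H = 0.389975 + 0.482206 + 0.352214 = 1.224395

H = 1.2244 bits/symbol


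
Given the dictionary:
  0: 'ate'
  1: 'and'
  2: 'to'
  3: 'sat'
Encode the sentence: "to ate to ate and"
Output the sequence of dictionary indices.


Look up each word in the dictionary:
  'to' -> 2
  'ate' -> 0
  'to' -> 2
  'ate' -> 0
  'and' -> 1

Encoded: [2, 0, 2, 0, 1]


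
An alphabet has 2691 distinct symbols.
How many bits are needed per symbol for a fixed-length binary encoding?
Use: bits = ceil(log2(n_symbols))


log2(2691) = 11.3939
Bracket: 2^11 = 2048 < 2691 <= 2^12 = 4096
So ceil(log2(2691)) = 12

bits = ceil(log2(2691)) = ceil(11.3939) = 12 bits


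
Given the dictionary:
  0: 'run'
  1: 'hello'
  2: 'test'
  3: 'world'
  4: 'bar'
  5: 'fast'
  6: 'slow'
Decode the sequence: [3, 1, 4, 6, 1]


Look up each index in the dictionary:
  3 -> 'world'
  1 -> 'hello'
  4 -> 'bar'
  6 -> 'slow'
  1 -> 'hello'

Decoded: "world hello bar slow hello"


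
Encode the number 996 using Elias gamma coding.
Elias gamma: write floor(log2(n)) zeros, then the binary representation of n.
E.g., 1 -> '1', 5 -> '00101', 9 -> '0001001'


num_bits = floor(log2(996)) + 1 = 10
leading_zeros = num_bits - 1 = 9
binary(996) = 1111100100

Elias gamma(996) = '000000000' + '1111100100' = 0000000001111100100 (19 bits)


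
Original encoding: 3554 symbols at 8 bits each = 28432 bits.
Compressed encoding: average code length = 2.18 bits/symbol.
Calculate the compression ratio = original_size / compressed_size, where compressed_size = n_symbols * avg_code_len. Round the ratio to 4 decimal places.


original_size = n_symbols * orig_bits = 3554 * 8 = 28432 bits
compressed_size = n_symbols * avg_code_len = 3554 * 2.18 = 7747.72 bits
ratio = original_size / compressed_size = 28432 / 7747.72 = 3.6697

Compression ratio = 3.6697


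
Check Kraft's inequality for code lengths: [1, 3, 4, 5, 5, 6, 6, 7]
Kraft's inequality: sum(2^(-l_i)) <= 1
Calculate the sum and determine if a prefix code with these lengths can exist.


Sum = 2^(-1) + 2^(-3) + 2^(-4) + 2^(-5) + 2^(-5) + 2^(-6) + 2^(-6) + 2^(-7)
    = 0.5 + 0.125 + 0.0625 + 0.03125 + 0.03125 + 0.015625 + 0.015625 + 0.0078125
    = 101/128 = 0.7890625
Since 0.7890625 <= 1, Kraft's inequality IS satisfied.
A prefix code with these lengths CAN exist.

Kraft sum = 0.7890625. Satisfied.


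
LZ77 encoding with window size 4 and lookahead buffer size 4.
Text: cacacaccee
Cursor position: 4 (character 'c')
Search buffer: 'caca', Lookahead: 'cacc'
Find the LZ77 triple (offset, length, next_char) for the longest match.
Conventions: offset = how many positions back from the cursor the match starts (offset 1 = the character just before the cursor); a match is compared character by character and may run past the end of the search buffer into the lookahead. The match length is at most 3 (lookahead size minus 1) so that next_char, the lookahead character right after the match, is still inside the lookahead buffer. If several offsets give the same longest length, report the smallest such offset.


Try each offset into the search buffer:
  offset=1 (pos 3, char 'a'): match length 0
  offset=2 (pos 2, char 'c'): match length 3
  offset=3 (pos 1, char 'a'): match length 0
  offset=4 (pos 0, char 'c'): match length 3
Longest match has length 3, found at offsets 2, 4; take the smallest, offset 2.
next_char = character at position 4 + 3 = 7 -> 'c'

Best match: offset=2, length=3 (matching 'cac' starting at position 2)
LZ77 triple: (2, 3, 'c')


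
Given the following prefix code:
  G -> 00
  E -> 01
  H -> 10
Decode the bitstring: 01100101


Decoding step by step:
Bits 01 -> E
Bits 10 -> H
Bits 01 -> E
Bits 01 -> E


Decoded message: EHEE


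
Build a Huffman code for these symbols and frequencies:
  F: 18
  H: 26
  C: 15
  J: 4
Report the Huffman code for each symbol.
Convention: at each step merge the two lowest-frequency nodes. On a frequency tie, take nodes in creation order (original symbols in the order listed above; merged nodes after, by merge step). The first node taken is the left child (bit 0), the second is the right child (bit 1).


Huffman tree construction:
Step 1: Merge J(4) + C(15) = 19
Step 2: Merge F(18) + (J+C)(19) = 37
Step 3: Merge H(26) + (F+(J+C))(37) = 63
Read each symbol's code off the tree from the root (left child = 0, right child = 1).

Codes:
  F: 10 (length 2)
  H: 0 (length 1)
  C: 111 (length 3)
  J: 110 (length 3)
Average code length: 119/63 = 1.8889 bits/symbol


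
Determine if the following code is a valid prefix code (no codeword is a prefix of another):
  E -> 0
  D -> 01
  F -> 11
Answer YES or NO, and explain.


Checking each pair (does one codeword prefix another?):
  E='0' vs D='01': prefix -- VIOLATION

NO -- this is NOT a valid prefix code. E (0) is a prefix of D (01).


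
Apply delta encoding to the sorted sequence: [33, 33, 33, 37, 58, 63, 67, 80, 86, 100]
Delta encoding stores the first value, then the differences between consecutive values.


First value: 33
Deltas:
  33 - 33 = 0
  33 - 33 = 0
  37 - 33 = 4
  58 - 37 = 21
  63 - 58 = 5
  67 - 63 = 4
  80 - 67 = 13
  86 - 80 = 6
  100 - 86 = 14


Delta encoded: [33, 0, 0, 4, 21, 5, 4, 13, 6, 14]


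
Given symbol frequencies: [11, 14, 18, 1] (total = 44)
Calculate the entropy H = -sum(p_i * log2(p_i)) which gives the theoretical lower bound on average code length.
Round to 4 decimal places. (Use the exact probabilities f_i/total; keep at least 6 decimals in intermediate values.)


Per-symbol terms -p_i * log2(p_i) with p_i = f_i/44:
  p = 11/44 = 0.250000: log2(p) = -2.000000, -p*log2(p) = 0.500000
  p = 14/44 = 0.318182: log2(p) = -1.652077, -p*log2(p) = 0.525661
  p = 18/44 = 0.409091: log2(p) = -1.289507, -p*log2(p) = 0.527525
  p = 1/44 = 0.022727: log2(p) = -5.459432, -p*log2(p) = 0.124078
H = 0.500000 + 0.525661 + 0.527525 + 0.124078 = 1.677264

H = 1.6773 bits/symbol


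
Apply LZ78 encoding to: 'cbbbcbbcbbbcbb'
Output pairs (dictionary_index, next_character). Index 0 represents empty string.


LZ78 encoding steps:
Dictionary: {0: ''}
Step 1: w='' (idx 0), next='c' -> output (0, 'c'), add 'c' as idx 1
Step 2: w='' (idx 0), next='b' -> output (0, 'b'), add 'b' as idx 2
Step 3: w='b' (idx 2), next='b' -> output (2, 'b'), add 'bb' as idx 3
Step 4: w='c' (idx 1), next='b' -> output (1, 'b'), add 'cb' as idx 4
Step 5: w='b' (idx 2), next='c' -> output (2, 'c'), add 'bc' as idx 5
Step 6: w='bb' (idx 3), next='b' -> output (3, 'b'), add 'bbb' as idx 6
Step 7: w='cb' (idx 4), next='b' -> output (4, 'b'), add 'cbb' as idx 7


Encoded: [(0, 'c'), (0, 'b'), (2, 'b'), (1, 'b'), (2, 'c'), (3, 'b'), (4, 'b')]


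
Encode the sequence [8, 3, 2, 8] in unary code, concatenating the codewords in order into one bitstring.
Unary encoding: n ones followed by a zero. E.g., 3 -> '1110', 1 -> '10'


Encode each number as n ones followed by a terminating 0:
  8 -> 111111110 (9 bits)
  3 -> 1110 (4 bits)
  2 -> 110 (3 bits)
  8 -> 111111110 (9 bits)
Total length = 9 + 4 + 3 + 9 = 25 bits.

Unary([8, 3, 2, 8]) = 1111111101110110111111110 (25 bits)


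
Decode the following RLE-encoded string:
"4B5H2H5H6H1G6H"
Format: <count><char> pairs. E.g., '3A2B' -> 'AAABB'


Expanding each <count><char> pair:
  4B -> 'BBBB'
  5H -> 'HHHHH'
  2H -> 'HH'
  5H -> 'HHHHH'
  6H -> 'HHHHHH'
  1G -> 'G'
  6H -> 'HHHHHH'

Decoded = BBBBHHHHHHHHHHHHHHHHHHGHHHHHH


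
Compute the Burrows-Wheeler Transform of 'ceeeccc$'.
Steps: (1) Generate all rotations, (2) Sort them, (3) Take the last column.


Rotations (sorted):
  0: $ceeeccc -> last char: c
  1: c$ceeecc -> last char: c
  2: cc$ceeec -> last char: c
  3: ccc$ceee -> last char: e
  4: ceeeccc$ -> last char: $
  5: eccc$cee -> last char: e
  6: eeccc$ce -> last char: e
  7: eeeccc$c -> last char: c


BWT = ccce$eec


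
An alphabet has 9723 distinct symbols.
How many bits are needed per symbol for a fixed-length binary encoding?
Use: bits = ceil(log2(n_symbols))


log2(9723) = 13.2472
Bracket: 2^13 = 8192 < 9723 <= 2^14 = 16384
So ceil(log2(9723)) = 14

bits = ceil(log2(9723)) = ceil(13.2472) = 14 bits


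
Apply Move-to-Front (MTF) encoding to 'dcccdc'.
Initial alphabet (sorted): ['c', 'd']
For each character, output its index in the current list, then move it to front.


MTF encoding:
'd': index 1 in ['c', 'd'] -> ['d', 'c']
'c': index 1 in ['d', 'c'] -> ['c', 'd']
'c': index 0 in ['c', 'd'] -> ['c', 'd']
'c': index 0 in ['c', 'd'] -> ['c', 'd']
'd': index 1 in ['c', 'd'] -> ['d', 'c']
'c': index 1 in ['d', 'c'] -> ['c', 'd']


Output: [1, 1, 0, 0, 1, 1]


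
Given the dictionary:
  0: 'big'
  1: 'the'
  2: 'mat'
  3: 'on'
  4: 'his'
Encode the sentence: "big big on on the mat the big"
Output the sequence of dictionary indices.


Look up each word in the dictionary:
  'big' -> 0
  'big' -> 0
  'on' -> 3
  'on' -> 3
  'the' -> 1
  'mat' -> 2
  'the' -> 1
  'big' -> 0

Encoded: [0, 0, 3, 3, 1, 2, 1, 0]


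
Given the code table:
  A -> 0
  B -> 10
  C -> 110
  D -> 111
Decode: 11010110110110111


Decoding:
110 -> C
10 -> B
110 -> C
110 -> C
110 -> C
111 -> D


Result: CBCCCD


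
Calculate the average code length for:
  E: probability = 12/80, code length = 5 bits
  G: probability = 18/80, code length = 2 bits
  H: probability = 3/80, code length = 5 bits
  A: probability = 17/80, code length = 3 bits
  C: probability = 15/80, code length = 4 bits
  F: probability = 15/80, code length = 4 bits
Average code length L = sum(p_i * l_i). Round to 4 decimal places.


Weighted contributions p_i * l_i:
  E: (12/80) * 5 = 60/80
  G: (18/80) * 2 = 36/80
  H: (3/80) * 5 = 15/80
  A: (17/80) * 3 = 51/80
  C: (15/80) * 4 = 60/80
  F: (15/80) * 4 = 60/80
Sum = (60 + 36 + 15 + 51 + 60 + 60)/80 = 282/80

L = 282/80 = 3.5250 bits/symbol


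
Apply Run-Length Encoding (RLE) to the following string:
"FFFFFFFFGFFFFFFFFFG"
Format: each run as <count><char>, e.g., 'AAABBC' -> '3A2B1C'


Scanning runs left to right:
  i=0: run of 'F' x 8 -> '8F'
  i=8: run of 'G' x 1 -> '1G'
  i=9: run of 'F' x 9 -> '9F'
  i=18: run of 'G' x 1 -> '1G'

RLE = 8F1G9F1G


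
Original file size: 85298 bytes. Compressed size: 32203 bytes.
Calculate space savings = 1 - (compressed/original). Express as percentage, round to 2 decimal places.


ratio = compressed/original = 32203/85298 = 0.377535
savings = 1 - ratio = 1 - 0.377535 = 0.622465
as a percentage: 0.622465 * 100 = 62.25%

Space savings = 1 - 32203/85298 = 62.25%


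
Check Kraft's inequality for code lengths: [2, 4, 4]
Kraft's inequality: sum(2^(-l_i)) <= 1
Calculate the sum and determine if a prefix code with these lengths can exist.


Sum = 2^(-2) + 2^(-4) + 2^(-4)
    = 0.25 + 0.0625 + 0.0625
    = 6/16 = 0.375
Since 0.375 <= 1, Kraft's inequality IS satisfied.
A prefix code with these lengths CAN exist.

Kraft sum = 0.375. Satisfied.


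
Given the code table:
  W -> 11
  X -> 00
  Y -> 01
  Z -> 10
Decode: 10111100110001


Decoding:
10 -> Z
11 -> W
11 -> W
00 -> X
11 -> W
00 -> X
01 -> Y


Result: ZWWXWXY


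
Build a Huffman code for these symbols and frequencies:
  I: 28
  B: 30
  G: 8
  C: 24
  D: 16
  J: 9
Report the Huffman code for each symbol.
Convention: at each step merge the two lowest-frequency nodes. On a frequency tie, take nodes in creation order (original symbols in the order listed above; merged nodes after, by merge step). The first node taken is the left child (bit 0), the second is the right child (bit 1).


Huffman tree construction:
Step 1: Merge G(8) + J(9) = 17
Step 2: Merge D(16) + (G+J)(17) = 33
Step 3: Merge C(24) + I(28) = 52
Step 4: Merge B(30) + (D+(G+J))(33) = 63
Step 5: Merge (C+I)(52) + (B+(D+(G+J)))(63) = 115
Read each symbol's code off the tree from the root (left child = 0, right child = 1).

Codes:
  I: 01 (length 2)
  B: 10 (length 2)
  G: 1110 (length 4)
  C: 00 (length 2)
  D: 110 (length 3)
  J: 1111 (length 4)
Average code length: 280/115 = 2.4348 bits/symbol


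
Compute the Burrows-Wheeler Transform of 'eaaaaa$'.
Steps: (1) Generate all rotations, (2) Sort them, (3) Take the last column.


Rotations (sorted):
  0: $eaaaaa -> last char: a
  1: a$eaaaa -> last char: a
  2: aa$eaaa -> last char: a
  3: aaa$eaa -> last char: a
  4: aaaa$ea -> last char: a
  5: aaaaa$e -> last char: e
  6: eaaaaa$ -> last char: $


BWT = aaaaae$


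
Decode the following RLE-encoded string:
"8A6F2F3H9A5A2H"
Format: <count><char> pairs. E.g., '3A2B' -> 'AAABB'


Expanding each <count><char> pair:
  8A -> 'AAAAAAAA'
  6F -> 'FFFFFF'
  2F -> 'FF'
  3H -> 'HHH'
  9A -> 'AAAAAAAAA'
  5A -> 'AAAAA'
  2H -> 'HH'

Decoded = AAAAAAAAFFFFFFFFHHHAAAAAAAAAAAAAAHH


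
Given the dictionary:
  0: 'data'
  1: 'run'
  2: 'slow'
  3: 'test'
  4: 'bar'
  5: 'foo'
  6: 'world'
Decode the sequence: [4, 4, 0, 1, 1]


Look up each index in the dictionary:
  4 -> 'bar'
  4 -> 'bar'
  0 -> 'data'
  1 -> 'run'
  1 -> 'run'

Decoded: "bar bar data run run"


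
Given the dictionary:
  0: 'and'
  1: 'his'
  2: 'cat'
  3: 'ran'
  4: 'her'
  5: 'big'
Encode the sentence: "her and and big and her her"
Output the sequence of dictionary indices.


Look up each word in the dictionary:
  'her' -> 4
  'and' -> 0
  'and' -> 0
  'big' -> 5
  'and' -> 0
  'her' -> 4
  'her' -> 4

Encoded: [4, 0, 0, 5, 0, 4, 4]


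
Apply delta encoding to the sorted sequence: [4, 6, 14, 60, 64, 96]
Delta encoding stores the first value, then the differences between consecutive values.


First value: 4
Deltas:
  6 - 4 = 2
  14 - 6 = 8
  60 - 14 = 46
  64 - 60 = 4
  96 - 64 = 32


Delta encoded: [4, 2, 8, 46, 4, 32]


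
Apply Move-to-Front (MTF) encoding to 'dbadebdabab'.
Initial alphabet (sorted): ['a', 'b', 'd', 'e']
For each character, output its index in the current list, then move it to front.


MTF encoding:
'd': index 2 in ['a', 'b', 'd', 'e'] -> ['d', 'a', 'b', 'e']
'b': index 2 in ['d', 'a', 'b', 'e'] -> ['b', 'd', 'a', 'e']
'a': index 2 in ['b', 'd', 'a', 'e'] -> ['a', 'b', 'd', 'e']
'd': index 2 in ['a', 'b', 'd', 'e'] -> ['d', 'a', 'b', 'e']
'e': index 3 in ['d', 'a', 'b', 'e'] -> ['e', 'd', 'a', 'b']
'b': index 3 in ['e', 'd', 'a', 'b'] -> ['b', 'e', 'd', 'a']
'd': index 2 in ['b', 'e', 'd', 'a'] -> ['d', 'b', 'e', 'a']
'a': index 3 in ['d', 'b', 'e', 'a'] -> ['a', 'd', 'b', 'e']
'b': index 2 in ['a', 'd', 'b', 'e'] -> ['b', 'a', 'd', 'e']
'a': index 1 in ['b', 'a', 'd', 'e'] -> ['a', 'b', 'd', 'e']
'b': index 1 in ['a', 'b', 'd', 'e'] -> ['b', 'a', 'd', 'e']


Output: [2, 2, 2, 2, 3, 3, 2, 3, 2, 1, 1]


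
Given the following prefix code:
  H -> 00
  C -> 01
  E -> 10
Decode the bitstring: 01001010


Decoding step by step:
Bits 01 -> C
Bits 00 -> H
Bits 10 -> E
Bits 10 -> E


Decoded message: CHEE


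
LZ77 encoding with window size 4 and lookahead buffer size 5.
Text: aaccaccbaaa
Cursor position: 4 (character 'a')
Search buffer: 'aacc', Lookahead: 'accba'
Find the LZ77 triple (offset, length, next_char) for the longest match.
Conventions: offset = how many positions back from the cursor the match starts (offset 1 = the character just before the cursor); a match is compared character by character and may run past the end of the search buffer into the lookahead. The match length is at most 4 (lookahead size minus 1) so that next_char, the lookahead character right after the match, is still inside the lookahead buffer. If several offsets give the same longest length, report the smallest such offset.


Try each offset into the search buffer:
  offset=1 (pos 3, char 'c'): match length 0
  offset=2 (pos 2, char 'c'): match length 0
  offset=3 (pos 1, char 'a'): match length 3
  offset=4 (pos 0, char 'a'): match length 1
Longest match has length 3 at offset 3.
next_char = character at position 4 + 3 = 7 -> 'b'

Best match: offset=3, length=3 (matching 'acc' starting at position 1)
LZ77 triple: (3, 3, 'b')


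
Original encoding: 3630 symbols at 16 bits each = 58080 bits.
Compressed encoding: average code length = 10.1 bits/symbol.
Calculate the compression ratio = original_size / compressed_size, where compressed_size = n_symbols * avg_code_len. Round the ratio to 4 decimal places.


original_size = n_symbols * orig_bits = 3630 * 16 = 58080 bits
compressed_size = n_symbols * avg_code_len = 3630 * 10.1 = 36663.0 bits
ratio = original_size / compressed_size = 58080 / 36663.0 = 1.5842

Compression ratio = 1.5842


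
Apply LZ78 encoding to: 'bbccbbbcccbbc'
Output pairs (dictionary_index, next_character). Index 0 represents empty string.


LZ78 encoding steps:
Dictionary: {0: ''}
Step 1: w='' (idx 0), next='b' -> output (0, 'b'), add 'b' as idx 1
Step 2: w='b' (idx 1), next='c' -> output (1, 'c'), add 'bc' as idx 2
Step 3: w='' (idx 0), next='c' -> output (0, 'c'), add 'c' as idx 3
Step 4: w='b' (idx 1), next='b' -> output (1, 'b'), add 'bb' as idx 4
Step 5: w='bc' (idx 2), next='c' -> output (2, 'c'), add 'bcc' as idx 5
Step 6: w='c' (idx 3), next='b' -> output (3, 'b'), add 'cb' as idx 6
Step 7: w='bc' (idx 2), end of input -> output (2, '')


Encoded: [(0, 'b'), (1, 'c'), (0, 'c'), (1, 'b'), (2, 'c'), (3, 'b'), (2, '')]


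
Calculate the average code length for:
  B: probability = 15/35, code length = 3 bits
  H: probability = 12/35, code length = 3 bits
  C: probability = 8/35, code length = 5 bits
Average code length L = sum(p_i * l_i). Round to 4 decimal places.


Weighted contributions p_i * l_i:
  B: (15/35) * 3 = 45/35
  H: (12/35) * 3 = 36/35
  C: (8/35) * 5 = 40/35
Sum = (45 + 36 + 40)/35 = 121/35

L = 121/35 = 3.4571 bits/symbol


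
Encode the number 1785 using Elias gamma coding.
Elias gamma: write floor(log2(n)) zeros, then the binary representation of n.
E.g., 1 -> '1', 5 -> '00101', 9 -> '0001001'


num_bits = floor(log2(1785)) + 1 = 11
leading_zeros = num_bits - 1 = 10
binary(1785) = 11011111001

Elias gamma(1785) = '0000000000' + '11011111001' = 000000000011011111001 (21 bits)


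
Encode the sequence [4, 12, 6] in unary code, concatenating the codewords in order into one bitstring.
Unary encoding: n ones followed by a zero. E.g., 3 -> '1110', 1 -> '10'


Encode each number as n ones followed by a terminating 0:
  4 -> 11110 (5 bits)
  12 -> 1111111111110 (13 bits)
  6 -> 1111110 (7 bits)
Total length = 5 + 13 + 7 = 25 bits.

Unary([4, 12, 6]) = 1111011111111111101111110 (25 bits)


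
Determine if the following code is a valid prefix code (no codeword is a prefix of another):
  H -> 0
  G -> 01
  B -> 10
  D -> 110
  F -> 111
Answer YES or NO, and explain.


Checking each pair (does one codeword prefix another?):
  H='0' vs G='01': prefix -- VIOLATION

NO -- this is NOT a valid prefix code. H (0) is a prefix of G (01).


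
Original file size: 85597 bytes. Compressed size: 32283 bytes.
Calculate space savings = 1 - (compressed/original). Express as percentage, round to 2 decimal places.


ratio = compressed/original = 32283/85597 = 0.377151
savings = 1 - ratio = 1 - 0.377151 = 0.622849
as a percentage: 0.622849 * 100 = 62.28%

Space savings = 1 - 32283/85597 = 62.28%


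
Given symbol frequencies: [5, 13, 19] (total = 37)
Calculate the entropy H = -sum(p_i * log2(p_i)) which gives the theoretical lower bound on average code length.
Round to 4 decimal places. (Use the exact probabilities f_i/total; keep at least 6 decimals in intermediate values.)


Per-symbol terms -p_i * log2(p_i) with p_i = f_i/37:
  p = 5/37 = 0.135135: log2(p) = -2.887525, -p*log2(p) = 0.390206
  p = 13/37 = 0.351351: log2(p) = -1.509014, -p*log2(p) = 0.530194
  p = 19/37 = 0.513514: log2(p) = -0.961526, -p*log2(p) = 0.493757
H = 0.390206 + 0.530194 + 0.493757 = 1.414157

H = 1.4142 bits/symbol


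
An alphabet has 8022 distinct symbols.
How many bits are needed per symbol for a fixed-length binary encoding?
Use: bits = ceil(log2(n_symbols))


log2(8022) = 12.9697
Bracket: 2^12 = 4096 < 8022 <= 2^13 = 8192
So ceil(log2(8022)) = 13

bits = ceil(log2(8022)) = ceil(12.9697) = 13 bits


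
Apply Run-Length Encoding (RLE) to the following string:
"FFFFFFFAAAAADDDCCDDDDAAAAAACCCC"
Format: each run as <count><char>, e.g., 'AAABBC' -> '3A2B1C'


Scanning runs left to right:
  i=0: run of 'F' x 7 -> '7F'
  i=7: run of 'A' x 5 -> '5A'
  i=12: run of 'D' x 3 -> '3D'
  i=15: run of 'C' x 2 -> '2C'
  i=17: run of 'D' x 4 -> '4D'
  i=21: run of 'A' x 6 -> '6A'
  i=27: run of 'C' x 4 -> '4C'

RLE = 7F5A3D2C4D6A4C


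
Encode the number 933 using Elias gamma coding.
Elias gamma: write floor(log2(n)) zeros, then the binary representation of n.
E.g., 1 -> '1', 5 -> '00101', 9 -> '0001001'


num_bits = floor(log2(933)) + 1 = 10
leading_zeros = num_bits - 1 = 9
binary(933) = 1110100101

Elias gamma(933) = '000000000' + '1110100101' = 0000000001110100101 (19 bits)


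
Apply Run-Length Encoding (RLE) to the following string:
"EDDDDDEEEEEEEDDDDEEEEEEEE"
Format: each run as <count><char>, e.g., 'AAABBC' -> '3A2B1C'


Scanning runs left to right:
  i=0: run of 'E' x 1 -> '1E'
  i=1: run of 'D' x 5 -> '5D'
  i=6: run of 'E' x 7 -> '7E'
  i=13: run of 'D' x 4 -> '4D'
  i=17: run of 'E' x 8 -> '8E'

RLE = 1E5D7E4D8E


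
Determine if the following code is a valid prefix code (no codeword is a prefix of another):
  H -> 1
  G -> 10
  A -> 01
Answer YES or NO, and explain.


Checking each pair (does one codeword prefix another?):
  H='1' vs G='10': prefix -- VIOLATION

NO -- this is NOT a valid prefix code. H (1) is a prefix of G (10).


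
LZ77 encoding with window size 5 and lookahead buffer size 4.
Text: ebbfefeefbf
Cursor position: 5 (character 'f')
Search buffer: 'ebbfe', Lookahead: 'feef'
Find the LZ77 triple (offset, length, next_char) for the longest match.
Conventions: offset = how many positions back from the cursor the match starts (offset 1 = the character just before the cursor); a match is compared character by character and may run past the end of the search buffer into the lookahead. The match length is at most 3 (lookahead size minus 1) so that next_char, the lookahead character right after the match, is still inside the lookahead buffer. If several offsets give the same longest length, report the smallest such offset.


Try each offset into the search buffer:
  offset=1 (pos 4, char 'e'): match length 0
  offset=2 (pos 3, char 'f'): match length 2
  offset=3 (pos 2, char 'b'): match length 0
  offset=4 (pos 1, char 'b'): match length 0
  offset=5 (pos 0, char 'e'): match length 0
Longest match has length 2 at offset 2.
next_char = character at position 5 + 2 = 7 -> 'e'

Best match: offset=2, length=2 (matching 'fe' starting at position 3)
LZ77 triple: (2, 2, 'e')


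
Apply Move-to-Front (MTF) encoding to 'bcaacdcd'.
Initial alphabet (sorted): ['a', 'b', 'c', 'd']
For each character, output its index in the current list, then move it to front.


MTF encoding:
'b': index 1 in ['a', 'b', 'c', 'd'] -> ['b', 'a', 'c', 'd']
'c': index 2 in ['b', 'a', 'c', 'd'] -> ['c', 'b', 'a', 'd']
'a': index 2 in ['c', 'b', 'a', 'd'] -> ['a', 'c', 'b', 'd']
'a': index 0 in ['a', 'c', 'b', 'd'] -> ['a', 'c', 'b', 'd']
'c': index 1 in ['a', 'c', 'b', 'd'] -> ['c', 'a', 'b', 'd']
'd': index 3 in ['c', 'a', 'b', 'd'] -> ['d', 'c', 'a', 'b']
'c': index 1 in ['d', 'c', 'a', 'b'] -> ['c', 'd', 'a', 'b']
'd': index 1 in ['c', 'd', 'a', 'b'] -> ['d', 'c', 'a', 'b']


Output: [1, 2, 2, 0, 1, 3, 1, 1]


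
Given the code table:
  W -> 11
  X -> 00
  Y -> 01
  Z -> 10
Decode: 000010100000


Decoding:
00 -> X
00 -> X
10 -> Z
10 -> Z
00 -> X
00 -> X


Result: XXZZXX


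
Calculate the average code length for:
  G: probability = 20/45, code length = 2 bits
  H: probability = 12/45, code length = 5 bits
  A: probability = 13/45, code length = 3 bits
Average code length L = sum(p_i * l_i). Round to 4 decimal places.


Weighted contributions p_i * l_i:
  G: (20/45) * 2 = 40/45
  H: (12/45) * 5 = 60/45
  A: (13/45) * 3 = 39/45
Sum = (40 + 60 + 39)/45 = 139/45

L = 139/45 = 3.0889 bits/symbol


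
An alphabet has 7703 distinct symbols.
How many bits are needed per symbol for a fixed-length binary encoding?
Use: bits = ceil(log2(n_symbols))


log2(7703) = 12.9112
Bracket: 2^12 = 4096 < 7703 <= 2^13 = 8192
So ceil(log2(7703)) = 13

bits = ceil(log2(7703)) = ceil(12.9112) = 13 bits


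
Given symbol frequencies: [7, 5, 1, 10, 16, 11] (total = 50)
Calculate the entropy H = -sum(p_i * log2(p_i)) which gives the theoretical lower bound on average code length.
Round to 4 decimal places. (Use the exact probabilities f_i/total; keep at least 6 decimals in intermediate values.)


Per-symbol terms -p_i * log2(p_i) with p_i = f_i/50:
  p = 7/50 = 0.140000: log2(p) = -2.836501, -p*log2(p) = 0.397110
  p = 5/50 = 0.100000: log2(p) = -3.321928, -p*log2(p) = 0.332193
  p = 1/50 = 0.020000: log2(p) = -5.643856, -p*log2(p) = 0.112877
  p = 10/50 = 0.200000: log2(p) = -2.321928, -p*log2(p) = 0.464386
  p = 16/50 = 0.320000: log2(p) = -1.643856, -p*log2(p) = 0.526034
  p = 11/50 = 0.220000: log2(p) = -2.184425, -p*log2(p) = 0.480573
H = 0.397110 + 0.332193 + 0.112877 + 0.464386 + 0.526034 + 0.480573 = 2.313173

H = 2.3132 bits/symbol


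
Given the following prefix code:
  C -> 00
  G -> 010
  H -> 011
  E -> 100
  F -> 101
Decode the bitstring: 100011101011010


Decoding step by step:
Bits 100 -> E
Bits 011 -> H
Bits 101 -> F
Bits 011 -> H
Bits 010 -> G


Decoded message: EHFHG


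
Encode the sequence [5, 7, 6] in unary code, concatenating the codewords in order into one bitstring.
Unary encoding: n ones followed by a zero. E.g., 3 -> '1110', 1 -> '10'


Encode each number as n ones followed by a terminating 0:
  5 -> 111110 (6 bits)
  7 -> 11111110 (8 bits)
  6 -> 1111110 (7 bits)
Total length = 6 + 8 + 7 = 21 bits.

Unary([5, 7, 6]) = 111110111111101111110 (21 bits)


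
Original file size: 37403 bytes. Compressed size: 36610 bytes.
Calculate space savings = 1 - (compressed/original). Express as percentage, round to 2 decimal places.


ratio = compressed/original = 36610/37403 = 0.978798
savings = 1 - ratio = 1 - 0.978798 = 0.021202
as a percentage: 0.021202 * 100 = 2.12%

Space savings = 1 - 36610/37403 = 2.12%


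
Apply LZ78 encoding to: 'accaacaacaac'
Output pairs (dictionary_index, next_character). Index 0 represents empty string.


LZ78 encoding steps:
Dictionary: {0: ''}
Step 1: w='' (idx 0), next='a' -> output (0, 'a'), add 'a' as idx 1
Step 2: w='' (idx 0), next='c' -> output (0, 'c'), add 'c' as idx 2
Step 3: w='c' (idx 2), next='a' -> output (2, 'a'), add 'ca' as idx 3
Step 4: w='a' (idx 1), next='c' -> output (1, 'c'), add 'ac' as idx 4
Step 5: w='a' (idx 1), next='a' -> output (1, 'a'), add 'aa' as idx 5
Step 6: w='ca' (idx 3), next='a' -> output (3, 'a'), add 'caa' as idx 6
Step 7: w='c' (idx 2), end of input -> output (2, '')


Encoded: [(0, 'a'), (0, 'c'), (2, 'a'), (1, 'c'), (1, 'a'), (3, 'a'), (2, '')]


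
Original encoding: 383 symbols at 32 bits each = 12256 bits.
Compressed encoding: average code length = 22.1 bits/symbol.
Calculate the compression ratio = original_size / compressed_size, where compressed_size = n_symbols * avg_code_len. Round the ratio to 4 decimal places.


original_size = n_symbols * orig_bits = 383 * 32 = 12256 bits
compressed_size = n_symbols * avg_code_len = 383 * 22.1 = 8464.3 bits
ratio = original_size / compressed_size = 12256 / 8464.3 = 1.448

Compression ratio = 1.448


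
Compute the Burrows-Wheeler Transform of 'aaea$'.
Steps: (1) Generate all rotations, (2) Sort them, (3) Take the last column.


Rotations (sorted):
  0: $aaea -> last char: a
  1: a$aae -> last char: e
  2: aaea$ -> last char: $
  3: aea$a -> last char: a
  4: ea$aa -> last char: a


BWT = ae$aa


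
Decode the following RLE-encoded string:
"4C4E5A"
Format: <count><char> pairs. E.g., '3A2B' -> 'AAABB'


Expanding each <count><char> pair:
  4C -> 'CCCC'
  4E -> 'EEEE'
  5A -> 'AAAAA'

Decoded = CCCCEEEEAAAAA


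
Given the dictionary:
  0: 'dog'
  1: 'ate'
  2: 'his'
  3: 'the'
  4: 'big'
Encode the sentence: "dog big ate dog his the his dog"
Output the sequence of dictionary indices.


Look up each word in the dictionary:
  'dog' -> 0
  'big' -> 4
  'ate' -> 1
  'dog' -> 0
  'his' -> 2
  'the' -> 3
  'his' -> 2
  'dog' -> 0

Encoded: [0, 4, 1, 0, 2, 3, 2, 0]


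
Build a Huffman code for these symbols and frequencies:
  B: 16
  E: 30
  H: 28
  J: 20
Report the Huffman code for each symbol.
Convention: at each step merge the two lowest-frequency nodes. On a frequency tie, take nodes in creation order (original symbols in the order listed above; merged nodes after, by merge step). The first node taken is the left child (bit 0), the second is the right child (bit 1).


Huffman tree construction:
Step 1: Merge B(16) + J(20) = 36
Step 2: Merge H(28) + E(30) = 58
Step 3: Merge (B+J)(36) + (H+E)(58) = 94
Read each symbol's code off the tree from the root (left child = 0, right child = 1).

Codes:
  B: 00 (length 2)
  E: 11 (length 2)
  H: 10 (length 2)
  J: 01 (length 2)
Average code length: 188/94 = 2.0000 bits/symbol


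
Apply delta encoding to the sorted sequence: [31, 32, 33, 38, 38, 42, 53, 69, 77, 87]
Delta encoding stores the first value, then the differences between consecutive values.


First value: 31
Deltas:
  32 - 31 = 1
  33 - 32 = 1
  38 - 33 = 5
  38 - 38 = 0
  42 - 38 = 4
  53 - 42 = 11
  69 - 53 = 16
  77 - 69 = 8
  87 - 77 = 10


Delta encoded: [31, 1, 1, 5, 0, 4, 11, 16, 8, 10]


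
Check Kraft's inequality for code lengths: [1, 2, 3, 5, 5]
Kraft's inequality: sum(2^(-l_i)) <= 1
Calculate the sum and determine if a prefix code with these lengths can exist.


Sum = 2^(-1) + 2^(-2) + 2^(-3) + 2^(-5) + 2^(-5)
    = 0.5 + 0.25 + 0.125 + 0.03125 + 0.03125
    = 30/32 = 0.9375
Since 0.9375 <= 1, Kraft's inequality IS satisfied.
A prefix code with these lengths CAN exist.

Kraft sum = 0.9375. Satisfied.


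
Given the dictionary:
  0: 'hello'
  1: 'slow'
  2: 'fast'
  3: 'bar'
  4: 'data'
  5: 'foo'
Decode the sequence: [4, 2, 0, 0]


Look up each index in the dictionary:
  4 -> 'data'
  2 -> 'fast'
  0 -> 'hello'
  0 -> 'hello'

Decoded: "data fast hello hello"


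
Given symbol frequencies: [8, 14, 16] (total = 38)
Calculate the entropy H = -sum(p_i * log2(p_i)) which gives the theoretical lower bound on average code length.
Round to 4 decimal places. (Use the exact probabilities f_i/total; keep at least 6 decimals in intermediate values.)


Per-symbol terms -p_i * log2(p_i) with p_i = f_i/38:
  p = 8/38 = 0.210526: log2(p) = -2.247928, -p*log2(p) = 0.473248
  p = 14/38 = 0.368421: log2(p) = -1.440573, -p*log2(p) = 0.530737
  p = 16/38 = 0.421053: log2(p) = -1.247928, -p*log2(p) = 0.525443
H = 0.473248 + 0.530737 + 0.525443 = 1.529428

H = 1.5294 bits/symbol


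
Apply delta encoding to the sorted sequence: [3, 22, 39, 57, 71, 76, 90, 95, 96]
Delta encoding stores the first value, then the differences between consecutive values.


First value: 3
Deltas:
  22 - 3 = 19
  39 - 22 = 17
  57 - 39 = 18
  71 - 57 = 14
  76 - 71 = 5
  90 - 76 = 14
  95 - 90 = 5
  96 - 95 = 1


Delta encoded: [3, 19, 17, 18, 14, 5, 14, 5, 1]


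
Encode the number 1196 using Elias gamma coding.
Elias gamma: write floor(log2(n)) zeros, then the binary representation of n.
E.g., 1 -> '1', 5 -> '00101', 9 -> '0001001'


num_bits = floor(log2(1196)) + 1 = 11
leading_zeros = num_bits - 1 = 10
binary(1196) = 10010101100

Elias gamma(1196) = '0000000000' + '10010101100' = 000000000010010101100 (21 bits)


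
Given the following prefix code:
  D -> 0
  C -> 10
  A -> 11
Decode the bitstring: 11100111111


Decoding step by step:
Bits 11 -> A
Bits 10 -> C
Bits 0 -> D
Bits 11 -> A
Bits 11 -> A
Bits 11 -> A


Decoded message: ACDAAA


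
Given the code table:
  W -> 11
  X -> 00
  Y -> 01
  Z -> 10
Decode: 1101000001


Decoding:
11 -> W
01 -> Y
00 -> X
00 -> X
01 -> Y


Result: WYXXY


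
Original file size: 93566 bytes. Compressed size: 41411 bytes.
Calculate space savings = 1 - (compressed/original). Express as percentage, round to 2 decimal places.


ratio = compressed/original = 41411/93566 = 0.442586
savings = 1 - ratio = 1 - 0.442586 = 0.557414
as a percentage: 0.557414 * 100 = 55.74%

Space savings = 1 - 41411/93566 = 55.74%


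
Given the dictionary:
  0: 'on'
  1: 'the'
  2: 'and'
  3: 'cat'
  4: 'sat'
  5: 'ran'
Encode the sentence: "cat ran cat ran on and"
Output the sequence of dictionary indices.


Look up each word in the dictionary:
  'cat' -> 3
  'ran' -> 5
  'cat' -> 3
  'ran' -> 5
  'on' -> 0
  'and' -> 2

Encoded: [3, 5, 3, 5, 0, 2]


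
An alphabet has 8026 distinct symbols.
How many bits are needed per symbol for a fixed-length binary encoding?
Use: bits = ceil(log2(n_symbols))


log2(8026) = 12.9705
Bracket: 2^12 = 4096 < 8026 <= 2^13 = 8192
So ceil(log2(8026)) = 13

bits = ceil(log2(8026)) = ceil(12.9705) = 13 bits


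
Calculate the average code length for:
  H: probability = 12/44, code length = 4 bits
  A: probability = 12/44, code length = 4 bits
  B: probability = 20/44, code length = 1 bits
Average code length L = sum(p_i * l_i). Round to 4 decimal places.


Weighted contributions p_i * l_i:
  H: (12/44) * 4 = 48/44
  A: (12/44) * 4 = 48/44
  B: (20/44) * 1 = 20/44
Sum = (48 + 48 + 20)/44 = 116/44

L = 116/44 = 2.6364 bits/symbol


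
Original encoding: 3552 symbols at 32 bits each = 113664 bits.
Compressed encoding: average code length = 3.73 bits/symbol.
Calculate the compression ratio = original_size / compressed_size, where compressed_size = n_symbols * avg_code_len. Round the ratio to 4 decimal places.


original_size = n_symbols * orig_bits = 3552 * 32 = 113664 bits
compressed_size = n_symbols * avg_code_len = 3552 * 3.73 = 13248.96 bits
ratio = original_size / compressed_size = 113664 / 13248.96 = 8.5791

Compression ratio = 8.5791


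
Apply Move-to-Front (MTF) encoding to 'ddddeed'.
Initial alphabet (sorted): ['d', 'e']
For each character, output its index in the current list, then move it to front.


MTF encoding:
'd': index 0 in ['d', 'e'] -> ['d', 'e']
'd': index 0 in ['d', 'e'] -> ['d', 'e']
'd': index 0 in ['d', 'e'] -> ['d', 'e']
'd': index 0 in ['d', 'e'] -> ['d', 'e']
'e': index 1 in ['d', 'e'] -> ['e', 'd']
'e': index 0 in ['e', 'd'] -> ['e', 'd']
'd': index 1 in ['e', 'd'] -> ['d', 'e']


Output: [0, 0, 0, 0, 1, 0, 1]
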